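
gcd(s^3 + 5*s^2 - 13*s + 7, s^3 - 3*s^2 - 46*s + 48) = s - 1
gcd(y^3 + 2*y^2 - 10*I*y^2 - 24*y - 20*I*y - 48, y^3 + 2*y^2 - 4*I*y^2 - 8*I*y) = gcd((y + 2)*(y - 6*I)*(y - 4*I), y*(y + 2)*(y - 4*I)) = y^2 + y*(2 - 4*I) - 8*I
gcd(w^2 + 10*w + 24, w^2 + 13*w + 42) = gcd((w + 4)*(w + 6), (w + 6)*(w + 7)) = w + 6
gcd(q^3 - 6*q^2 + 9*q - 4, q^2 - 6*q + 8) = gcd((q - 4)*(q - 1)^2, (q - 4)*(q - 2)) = q - 4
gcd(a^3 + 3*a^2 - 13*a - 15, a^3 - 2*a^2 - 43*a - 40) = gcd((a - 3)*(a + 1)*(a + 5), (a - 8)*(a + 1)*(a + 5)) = a^2 + 6*a + 5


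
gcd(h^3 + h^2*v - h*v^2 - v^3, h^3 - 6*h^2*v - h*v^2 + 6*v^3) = -h^2 + v^2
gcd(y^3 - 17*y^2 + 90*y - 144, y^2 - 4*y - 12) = y - 6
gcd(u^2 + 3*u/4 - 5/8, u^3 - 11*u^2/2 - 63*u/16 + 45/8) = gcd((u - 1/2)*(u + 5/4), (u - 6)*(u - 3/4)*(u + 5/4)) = u + 5/4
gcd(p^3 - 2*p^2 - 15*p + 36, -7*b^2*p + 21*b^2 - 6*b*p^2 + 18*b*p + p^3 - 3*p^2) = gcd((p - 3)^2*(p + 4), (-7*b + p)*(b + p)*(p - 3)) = p - 3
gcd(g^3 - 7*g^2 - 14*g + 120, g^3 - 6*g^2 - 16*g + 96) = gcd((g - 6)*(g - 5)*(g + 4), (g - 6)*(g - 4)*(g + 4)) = g^2 - 2*g - 24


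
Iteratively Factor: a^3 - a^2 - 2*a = (a + 1)*(a^2 - 2*a) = a*(a + 1)*(a - 2)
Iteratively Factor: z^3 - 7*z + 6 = (z - 2)*(z^2 + 2*z - 3) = (z - 2)*(z + 3)*(z - 1)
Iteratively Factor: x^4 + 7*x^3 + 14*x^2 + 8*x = (x + 2)*(x^3 + 5*x^2 + 4*x) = x*(x + 2)*(x^2 + 5*x + 4) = x*(x + 1)*(x + 2)*(x + 4)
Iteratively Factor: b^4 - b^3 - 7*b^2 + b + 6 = (b + 1)*(b^3 - 2*b^2 - 5*b + 6) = (b - 1)*(b + 1)*(b^2 - b - 6) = (b - 3)*(b - 1)*(b + 1)*(b + 2)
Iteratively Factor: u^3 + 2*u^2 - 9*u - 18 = (u + 3)*(u^2 - u - 6) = (u + 2)*(u + 3)*(u - 3)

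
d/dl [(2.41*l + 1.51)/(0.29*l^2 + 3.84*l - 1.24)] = (0.6989*l^2 + 9.2544*l - (0.58*l + 3.84)*(2.41*l + 1.51) - 2.9884)/(0.29*l^2 + 3.84*l - 1.24)^2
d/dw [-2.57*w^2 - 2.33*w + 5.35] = -5.14*w - 2.33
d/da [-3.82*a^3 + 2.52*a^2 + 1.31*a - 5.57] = -11.46*a^2 + 5.04*a + 1.31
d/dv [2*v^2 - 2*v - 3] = 4*v - 2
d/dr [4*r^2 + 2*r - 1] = 8*r + 2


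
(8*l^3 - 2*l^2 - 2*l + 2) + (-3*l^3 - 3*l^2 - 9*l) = 5*l^3 - 5*l^2 - 11*l + 2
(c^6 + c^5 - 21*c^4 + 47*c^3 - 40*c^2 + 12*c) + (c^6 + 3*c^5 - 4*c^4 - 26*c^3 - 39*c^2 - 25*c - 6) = 2*c^6 + 4*c^5 - 25*c^4 + 21*c^3 - 79*c^2 - 13*c - 6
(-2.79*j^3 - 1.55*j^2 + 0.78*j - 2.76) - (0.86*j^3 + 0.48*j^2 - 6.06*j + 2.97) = -3.65*j^3 - 2.03*j^2 + 6.84*j - 5.73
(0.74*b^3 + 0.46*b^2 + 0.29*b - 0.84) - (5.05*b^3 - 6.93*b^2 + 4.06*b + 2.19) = -4.31*b^3 + 7.39*b^2 - 3.77*b - 3.03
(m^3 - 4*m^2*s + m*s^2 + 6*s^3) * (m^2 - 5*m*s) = m^5 - 9*m^4*s + 21*m^3*s^2 + m^2*s^3 - 30*m*s^4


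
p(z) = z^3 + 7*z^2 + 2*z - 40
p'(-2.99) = -13.04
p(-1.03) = -35.73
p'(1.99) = 41.74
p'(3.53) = 88.80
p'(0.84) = 15.88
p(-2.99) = -10.13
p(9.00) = 1274.00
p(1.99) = -0.42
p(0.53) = -36.82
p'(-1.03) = -9.24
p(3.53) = 98.27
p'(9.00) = 371.00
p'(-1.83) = -13.57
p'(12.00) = 602.00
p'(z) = 3*z^2 + 14*z + 2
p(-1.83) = -26.35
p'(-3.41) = -10.86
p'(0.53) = 10.26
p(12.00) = 2720.00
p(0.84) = -32.79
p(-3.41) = -5.08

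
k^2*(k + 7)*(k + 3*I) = k^4 + 7*k^3 + 3*I*k^3 + 21*I*k^2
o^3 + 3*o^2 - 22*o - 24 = (o - 4)*(o + 1)*(o + 6)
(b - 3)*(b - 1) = b^2 - 4*b + 3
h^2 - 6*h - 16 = (h - 8)*(h + 2)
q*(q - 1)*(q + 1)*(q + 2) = q^4 + 2*q^3 - q^2 - 2*q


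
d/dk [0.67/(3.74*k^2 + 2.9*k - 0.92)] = (-5.0116*k - 1.943)/(3.74*k^2 + 2.9*k - 0.92)^2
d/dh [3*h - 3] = 3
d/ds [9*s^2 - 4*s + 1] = 18*s - 4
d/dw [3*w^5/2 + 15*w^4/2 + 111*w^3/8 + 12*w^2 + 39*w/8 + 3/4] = 15*w^4/2 + 30*w^3 + 333*w^2/8 + 24*w + 39/8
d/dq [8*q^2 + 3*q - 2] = 16*q + 3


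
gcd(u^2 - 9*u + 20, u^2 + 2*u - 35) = u - 5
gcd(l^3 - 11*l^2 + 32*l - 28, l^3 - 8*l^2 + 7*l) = l - 7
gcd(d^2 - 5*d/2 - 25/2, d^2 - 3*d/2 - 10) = d + 5/2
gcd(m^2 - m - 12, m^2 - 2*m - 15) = m + 3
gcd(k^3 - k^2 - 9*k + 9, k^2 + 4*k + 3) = k + 3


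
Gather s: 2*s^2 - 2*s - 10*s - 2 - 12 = 2*s^2 - 12*s - 14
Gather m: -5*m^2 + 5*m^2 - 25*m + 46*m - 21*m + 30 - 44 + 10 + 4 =0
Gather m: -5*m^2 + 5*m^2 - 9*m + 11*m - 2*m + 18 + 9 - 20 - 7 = 0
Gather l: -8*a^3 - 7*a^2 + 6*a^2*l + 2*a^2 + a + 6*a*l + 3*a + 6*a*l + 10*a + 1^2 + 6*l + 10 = -8*a^3 - 5*a^2 + 14*a + l*(6*a^2 + 12*a + 6) + 11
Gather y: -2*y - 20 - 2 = -2*y - 22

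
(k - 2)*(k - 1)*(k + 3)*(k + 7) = k^4 + 7*k^3 - 7*k^2 - 43*k + 42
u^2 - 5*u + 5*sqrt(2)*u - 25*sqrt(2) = (u - 5)*(u + 5*sqrt(2))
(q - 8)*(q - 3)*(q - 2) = q^3 - 13*q^2 + 46*q - 48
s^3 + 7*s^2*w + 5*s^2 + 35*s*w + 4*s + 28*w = (s + 1)*(s + 4)*(s + 7*w)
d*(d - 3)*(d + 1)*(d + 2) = d^4 - 7*d^2 - 6*d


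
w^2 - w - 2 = (w - 2)*(w + 1)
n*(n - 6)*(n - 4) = n^3 - 10*n^2 + 24*n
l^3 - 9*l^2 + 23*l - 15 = (l - 5)*(l - 3)*(l - 1)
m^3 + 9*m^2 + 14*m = m*(m + 2)*(m + 7)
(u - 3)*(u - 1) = u^2 - 4*u + 3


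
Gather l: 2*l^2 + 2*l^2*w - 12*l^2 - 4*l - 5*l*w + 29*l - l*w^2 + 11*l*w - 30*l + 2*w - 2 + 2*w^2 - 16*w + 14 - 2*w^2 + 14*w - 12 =l^2*(2*w - 10) + l*(-w^2 + 6*w - 5)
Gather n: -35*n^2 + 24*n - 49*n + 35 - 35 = -35*n^2 - 25*n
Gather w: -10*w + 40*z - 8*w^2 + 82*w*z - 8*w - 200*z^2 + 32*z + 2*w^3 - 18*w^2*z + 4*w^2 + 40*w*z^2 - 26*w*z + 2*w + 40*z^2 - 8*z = 2*w^3 + w^2*(-18*z - 4) + w*(40*z^2 + 56*z - 16) - 160*z^2 + 64*z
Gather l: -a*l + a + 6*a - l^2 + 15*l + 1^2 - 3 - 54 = 7*a - l^2 + l*(15 - a) - 56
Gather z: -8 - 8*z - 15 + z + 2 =-7*z - 21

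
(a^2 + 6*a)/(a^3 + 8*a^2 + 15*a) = (a + 6)/(a^2 + 8*a + 15)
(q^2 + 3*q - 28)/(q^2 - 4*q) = (q + 7)/q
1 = 1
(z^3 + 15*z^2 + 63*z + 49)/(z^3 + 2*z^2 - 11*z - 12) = (z^2 + 14*z + 49)/(z^2 + z - 12)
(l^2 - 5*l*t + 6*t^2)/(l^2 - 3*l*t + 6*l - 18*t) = (l - 2*t)/(l + 6)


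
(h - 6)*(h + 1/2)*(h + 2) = h^3 - 7*h^2/2 - 14*h - 6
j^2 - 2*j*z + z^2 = (-j + z)^2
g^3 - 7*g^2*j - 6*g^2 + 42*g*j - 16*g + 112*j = (g - 8)*(g + 2)*(g - 7*j)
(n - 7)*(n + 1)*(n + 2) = n^3 - 4*n^2 - 19*n - 14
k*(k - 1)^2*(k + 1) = k^4 - k^3 - k^2 + k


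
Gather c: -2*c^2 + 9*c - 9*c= -2*c^2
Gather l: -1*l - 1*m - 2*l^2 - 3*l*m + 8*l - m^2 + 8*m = -2*l^2 + l*(7 - 3*m) - m^2 + 7*m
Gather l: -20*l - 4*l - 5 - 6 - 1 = -24*l - 12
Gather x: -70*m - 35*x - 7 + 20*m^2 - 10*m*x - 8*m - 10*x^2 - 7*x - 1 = 20*m^2 - 78*m - 10*x^2 + x*(-10*m - 42) - 8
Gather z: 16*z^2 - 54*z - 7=16*z^2 - 54*z - 7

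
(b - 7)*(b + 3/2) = b^2 - 11*b/2 - 21/2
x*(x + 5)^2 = x^3 + 10*x^2 + 25*x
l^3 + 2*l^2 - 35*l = l*(l - 5)*(l + 7)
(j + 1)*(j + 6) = j^2 + 7*j + 6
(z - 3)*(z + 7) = z^2 + 4*z - 21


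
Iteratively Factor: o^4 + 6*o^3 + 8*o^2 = (o)*(o^3 + 6*o^2 + 8*o) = o^2*(o^2 + 6*o + 8) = o^2*(o + 4)*(o + 2)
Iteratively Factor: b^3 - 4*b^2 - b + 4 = (b - 1)*(b^2 - 3*b - 4) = (b - 1)*(b + 1)*(b - 4)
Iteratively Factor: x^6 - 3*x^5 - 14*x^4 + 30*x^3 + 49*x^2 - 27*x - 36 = (x - 1)*(x^5 - 2*x^4 - 16*x^3 + 14*x^2 + 63*x + 36) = (x - 1)*(x + 3)*(x^4 - 5*x^3 - x^2 + 17*x + 12) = (x - 3)*(x - 1)*(x + 3)*(x^3 - 2*x^2 - 7*x - 4) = (x - 3)*(x - 1)*(x + 1)*(x + 3)*(x^2 - 3*x - 4) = (x - 4)*(x - 3)*(x - 1)*(x + 1)*(x + 3)*(x + 1)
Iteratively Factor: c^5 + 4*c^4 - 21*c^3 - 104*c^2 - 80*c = (c + 4)*(c^4 - 21*c^2 - 20*c) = (c + 4)^2*(c^3 - 4*c^2 - 5*c) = c*(c + 4)^2*(c^2 - 4*c - 5) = c*(c + 1)*(c + 4)^2*(c - 5)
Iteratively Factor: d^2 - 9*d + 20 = (d - 5)*(d - 4)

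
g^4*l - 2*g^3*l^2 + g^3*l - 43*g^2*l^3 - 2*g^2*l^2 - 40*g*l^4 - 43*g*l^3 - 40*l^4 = (g - 8*l)*(g + l)*(g + 5*l)*(g*l + l)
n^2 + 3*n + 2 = (n + 1)*(n + 2)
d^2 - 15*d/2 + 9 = (d - 6)*(d - 3/2)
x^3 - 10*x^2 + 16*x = x*(x - 8)*(x - 2)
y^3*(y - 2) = y^4 - 2*y^3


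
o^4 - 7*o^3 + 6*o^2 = o^2*(o - 6)*(o - 1)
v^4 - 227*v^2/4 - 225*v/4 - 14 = (v - 8)*(v + 1/2)^2*(v + 7)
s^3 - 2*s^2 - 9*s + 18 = (s - 3)*(s - 2)*(s + 3)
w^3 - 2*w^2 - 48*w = w*(w - 8)*(w + 6)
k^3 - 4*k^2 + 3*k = k*(k - 3)*(k - 1)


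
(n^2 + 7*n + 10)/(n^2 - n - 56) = (n^2 + 7*n + 10)/(n^2 - n - 56)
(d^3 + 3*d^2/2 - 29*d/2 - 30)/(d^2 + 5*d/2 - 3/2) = (2*d^2 - 3*d - 20)/(2*d - 1)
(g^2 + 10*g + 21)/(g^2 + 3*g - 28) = (g + 3)/(g - 4)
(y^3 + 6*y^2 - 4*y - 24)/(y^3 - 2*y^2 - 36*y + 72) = (y + 2)/(y - 6)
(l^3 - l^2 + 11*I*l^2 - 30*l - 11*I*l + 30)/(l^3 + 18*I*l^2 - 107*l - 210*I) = (l - 1)/(l + 7*I)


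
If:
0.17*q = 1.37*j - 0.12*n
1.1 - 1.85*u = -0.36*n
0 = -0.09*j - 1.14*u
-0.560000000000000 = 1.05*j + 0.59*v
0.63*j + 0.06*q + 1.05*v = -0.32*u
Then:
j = -1.14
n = -2.59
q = -7.33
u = 0.09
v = 1.07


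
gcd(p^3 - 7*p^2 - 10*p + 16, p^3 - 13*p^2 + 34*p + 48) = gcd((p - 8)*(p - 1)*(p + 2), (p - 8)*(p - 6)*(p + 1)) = p - 8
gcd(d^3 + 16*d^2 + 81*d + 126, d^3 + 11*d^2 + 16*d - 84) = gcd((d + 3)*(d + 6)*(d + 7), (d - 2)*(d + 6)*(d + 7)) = d^2 + 13*d + 42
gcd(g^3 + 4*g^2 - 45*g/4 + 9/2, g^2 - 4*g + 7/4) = g - 1/2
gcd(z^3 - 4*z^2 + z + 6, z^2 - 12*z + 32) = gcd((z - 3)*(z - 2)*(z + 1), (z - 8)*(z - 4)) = 1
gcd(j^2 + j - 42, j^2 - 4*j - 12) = j - 6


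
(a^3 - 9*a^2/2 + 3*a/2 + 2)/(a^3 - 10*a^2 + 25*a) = (2*a^3 - 9*a^2 + 3*a + 4)/(2*a*(a^2 - 10*a + 25))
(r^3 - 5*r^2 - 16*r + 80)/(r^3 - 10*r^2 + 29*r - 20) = (r + 4)/(r - 1)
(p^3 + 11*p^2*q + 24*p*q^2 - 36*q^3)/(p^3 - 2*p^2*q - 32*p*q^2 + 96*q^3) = (p^2 + 5*p*q - 6*q^2)/(p^2 - 8*p*q + 16*q^2)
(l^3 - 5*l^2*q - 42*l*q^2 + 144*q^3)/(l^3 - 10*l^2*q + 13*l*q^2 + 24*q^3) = (l + 6*q)/(l + q)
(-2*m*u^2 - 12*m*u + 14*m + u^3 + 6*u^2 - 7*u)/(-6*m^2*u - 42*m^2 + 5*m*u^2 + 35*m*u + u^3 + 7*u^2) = (-2*m*u + 2*m + u^2 - u)/(-6*m^2 + 5*m*u + u^2)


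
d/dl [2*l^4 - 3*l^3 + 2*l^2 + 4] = l*(8*l^2 - 9*l + 4)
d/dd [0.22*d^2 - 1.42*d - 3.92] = 0.44*d - 1.42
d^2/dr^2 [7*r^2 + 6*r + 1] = 14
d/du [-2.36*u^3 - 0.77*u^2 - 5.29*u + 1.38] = -7.08*u^2 - 1.54*u - 5.29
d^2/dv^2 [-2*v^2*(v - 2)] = 8 - 12*v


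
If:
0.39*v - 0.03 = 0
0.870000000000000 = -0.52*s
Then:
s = -1.67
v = 0.08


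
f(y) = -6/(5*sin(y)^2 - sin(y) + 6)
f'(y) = -6*(-10*sin(y)*cos(y) + cos(y))/(5*sin(y)^2 - sin(y) + 6)^2 = 6*(10*sin(y) - 1)*cos(y)/(5*sin(y)^2 - sin(y) + 6)^2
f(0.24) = -0.99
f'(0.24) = 0.22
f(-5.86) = -0.93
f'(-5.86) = 0.41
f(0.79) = -0.77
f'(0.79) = 0.42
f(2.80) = -0.96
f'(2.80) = -0.34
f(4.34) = -0.53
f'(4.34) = 0.18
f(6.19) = -0.98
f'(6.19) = -0.31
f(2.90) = -0.99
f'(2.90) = -0.22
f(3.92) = -0.65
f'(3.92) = 0.41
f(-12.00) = -0.87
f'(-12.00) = 0.46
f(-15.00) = -0.68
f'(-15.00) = 0.45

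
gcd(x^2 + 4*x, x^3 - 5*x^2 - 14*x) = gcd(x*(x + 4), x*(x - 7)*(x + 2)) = x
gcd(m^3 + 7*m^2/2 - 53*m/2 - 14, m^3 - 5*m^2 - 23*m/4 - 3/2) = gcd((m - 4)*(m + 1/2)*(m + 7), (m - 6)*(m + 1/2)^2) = m + 1/2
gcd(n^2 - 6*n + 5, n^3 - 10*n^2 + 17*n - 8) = n - 1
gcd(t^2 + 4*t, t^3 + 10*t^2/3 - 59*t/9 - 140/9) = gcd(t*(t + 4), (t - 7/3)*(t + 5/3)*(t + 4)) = t + 4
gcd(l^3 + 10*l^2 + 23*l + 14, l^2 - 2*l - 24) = 1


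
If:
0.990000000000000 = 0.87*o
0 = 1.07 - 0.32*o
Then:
No Solution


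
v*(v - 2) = v^2 - 2*v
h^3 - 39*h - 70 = (h - 7)*(h + 2)*(h + 5)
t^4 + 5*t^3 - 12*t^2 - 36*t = t*(t - 3)*(t + 2)*(t + 6)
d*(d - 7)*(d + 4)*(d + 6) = d^4 + 3*d^3 - 46*d^2 - 168*d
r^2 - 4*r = r*(r - 4)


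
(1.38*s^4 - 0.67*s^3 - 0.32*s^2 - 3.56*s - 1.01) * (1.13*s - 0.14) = 1.5594*s^5 - 0.9503*s^4 - 0.2678*s^3 - 3.978*s^2 - 0.6429*s + 0.1414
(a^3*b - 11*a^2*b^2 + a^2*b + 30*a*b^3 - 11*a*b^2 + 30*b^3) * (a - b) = a^4*b - 12*a^3*b^2 + a^3*b + 41*a^2*b^3 - 12*a^2*b^2 - 30*a*b^4 + 41*a*b^3 - 30*b^4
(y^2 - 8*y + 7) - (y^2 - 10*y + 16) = 2*y - 9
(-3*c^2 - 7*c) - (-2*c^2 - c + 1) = -c^2 - 6*c - 1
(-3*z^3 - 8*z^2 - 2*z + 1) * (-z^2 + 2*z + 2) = 3*z^5 + 2*z^4 - 20*z^3 - 21*z^2 - 2*z + 2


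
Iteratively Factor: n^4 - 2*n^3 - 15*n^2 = (n - 5)*(n^3 + 3*n^2) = (n - 5)*(n + 3)*(n^2) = n*(n - 5)*(n + 3)*(n)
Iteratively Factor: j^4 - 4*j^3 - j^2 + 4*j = (j - 1)*(j^3 - 3*j^2 - 4*j) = (j - 4)*(j - 1)*(j^2 + j) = (j - 4)*(j - 1)*(j + 1)*(j)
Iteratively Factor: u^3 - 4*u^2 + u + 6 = (u - 2)*(u^2 - 2*u - 3) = (u - 2)*(u + 1)*(u - 3)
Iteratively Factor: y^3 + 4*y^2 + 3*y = (y + 1)*(y^2 + 3*y) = y*(y + 1)*(y + 3)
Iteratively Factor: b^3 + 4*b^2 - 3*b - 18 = (b + 3)*(b^2 + b - 6) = (b - 2)*(b + 3)*(b + 3)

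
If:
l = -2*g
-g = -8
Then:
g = 8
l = -16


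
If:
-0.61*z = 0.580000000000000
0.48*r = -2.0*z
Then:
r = 3.96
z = -0.95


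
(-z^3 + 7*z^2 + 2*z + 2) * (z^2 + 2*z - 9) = -z^5 + 5*z^4 + 25*z^3 - 57*z^2 - 14*z - 18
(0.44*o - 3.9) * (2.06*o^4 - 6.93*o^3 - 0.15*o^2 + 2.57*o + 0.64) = 0.9064*o^5 - 11.0832*o^4 + 26.961*o^3 + 1.7158*o^2 - 9.7414*o - 2.496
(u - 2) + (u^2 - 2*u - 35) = u^2 - u - 37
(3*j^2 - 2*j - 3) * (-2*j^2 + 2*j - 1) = -6*j^4 + 10*j^3 - j^2 - 4*j + 3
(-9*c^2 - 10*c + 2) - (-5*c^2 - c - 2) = -4*c^2 - 9*c + 4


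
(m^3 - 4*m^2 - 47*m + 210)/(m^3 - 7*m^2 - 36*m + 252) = (m^2 + 2*m - 35)/(m^2 - m - 42)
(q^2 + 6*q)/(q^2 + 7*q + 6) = q/(q + 1)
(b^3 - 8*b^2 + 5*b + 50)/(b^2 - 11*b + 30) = (b^2 - 3*b - 10)/(b - 6)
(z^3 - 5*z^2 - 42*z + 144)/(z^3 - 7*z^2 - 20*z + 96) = (z + 6)/(z + 4)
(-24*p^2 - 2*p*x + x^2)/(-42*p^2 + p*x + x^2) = (4*p + x)/(7*p + x)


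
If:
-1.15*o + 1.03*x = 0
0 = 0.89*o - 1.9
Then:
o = 2.13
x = 2.38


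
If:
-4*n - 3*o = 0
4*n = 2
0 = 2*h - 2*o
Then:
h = -2/3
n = 1/2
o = -2/3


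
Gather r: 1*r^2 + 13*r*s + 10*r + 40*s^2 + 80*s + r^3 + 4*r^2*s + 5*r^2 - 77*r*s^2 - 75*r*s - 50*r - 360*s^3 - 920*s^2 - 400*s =r^3 + r^2*(4*s + 6) + r*(-77*s^2 - 62*s - 40) - 360*s^3 - 880*s^2 - 320*s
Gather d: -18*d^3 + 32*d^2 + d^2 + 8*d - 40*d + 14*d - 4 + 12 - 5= -18*d^3 + 33*d^2 - 18*d + 3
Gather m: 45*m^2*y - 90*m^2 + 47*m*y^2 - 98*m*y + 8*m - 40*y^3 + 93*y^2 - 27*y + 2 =m^2*(45*y - 90) + m*(47*y^2 - 98*y + 8) - 40*y^3 + 93*y^2 - 27*y + 2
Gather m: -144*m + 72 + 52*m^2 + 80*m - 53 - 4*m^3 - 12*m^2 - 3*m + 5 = -4*m^3 + 40*m^2 - 67*m + 24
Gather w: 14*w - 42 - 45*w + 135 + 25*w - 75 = 18 - 6*w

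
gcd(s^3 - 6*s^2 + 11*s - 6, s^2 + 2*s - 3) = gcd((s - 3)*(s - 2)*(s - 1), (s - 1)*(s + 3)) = s - 1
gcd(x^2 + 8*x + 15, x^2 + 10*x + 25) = x + 5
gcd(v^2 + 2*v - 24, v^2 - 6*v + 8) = v - 4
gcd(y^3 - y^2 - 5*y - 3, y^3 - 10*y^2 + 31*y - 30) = y - 3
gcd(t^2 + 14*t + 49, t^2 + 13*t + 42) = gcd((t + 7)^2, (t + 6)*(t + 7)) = t + 7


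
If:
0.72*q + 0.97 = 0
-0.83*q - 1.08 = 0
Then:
No Solution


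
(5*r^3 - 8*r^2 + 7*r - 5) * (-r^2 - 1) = -5*r^5 + 8*r^4 - 12*r^3 + 13*r^2 - 7*r + 5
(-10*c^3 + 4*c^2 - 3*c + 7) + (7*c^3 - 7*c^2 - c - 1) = -3*c^3 - 3*c^2 - 4*c + 6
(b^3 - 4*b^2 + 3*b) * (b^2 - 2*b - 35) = b^5 - 6*b^4 - 24*b^3 + 134*b^2 - 105*b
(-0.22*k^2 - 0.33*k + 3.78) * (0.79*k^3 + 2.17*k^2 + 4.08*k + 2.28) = -0.1738*k^5 - 0.7381*k^4 + 1.3725*k^3 + 6.3546*k^2 + 14.67*k + 8.6184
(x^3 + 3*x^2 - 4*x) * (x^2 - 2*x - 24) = x^5 + x^4 - 34*x^3 - 64*x^2 + 96*x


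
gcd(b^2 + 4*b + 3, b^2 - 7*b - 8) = b + 1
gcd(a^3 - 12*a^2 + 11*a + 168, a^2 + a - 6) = a + 3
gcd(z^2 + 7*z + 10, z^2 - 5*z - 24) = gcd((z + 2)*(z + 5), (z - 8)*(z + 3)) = 1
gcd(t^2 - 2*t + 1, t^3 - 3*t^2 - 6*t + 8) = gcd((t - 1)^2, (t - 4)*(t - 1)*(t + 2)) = t - 1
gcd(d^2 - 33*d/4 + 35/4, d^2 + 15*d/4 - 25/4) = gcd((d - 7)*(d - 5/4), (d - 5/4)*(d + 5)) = d - 5/4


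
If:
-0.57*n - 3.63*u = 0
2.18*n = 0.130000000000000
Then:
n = 0.06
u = -0.01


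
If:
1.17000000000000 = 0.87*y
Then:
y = 1.34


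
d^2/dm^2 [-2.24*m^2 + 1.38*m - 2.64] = -4.48000000000000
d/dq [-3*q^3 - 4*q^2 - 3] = q*(-9*q - 8)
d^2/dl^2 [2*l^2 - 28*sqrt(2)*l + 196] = 4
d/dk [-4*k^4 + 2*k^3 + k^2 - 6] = 2*k*(-8*k^2 + 3*k + 1)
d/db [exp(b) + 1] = exp(b)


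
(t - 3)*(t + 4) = t^2 + t - 12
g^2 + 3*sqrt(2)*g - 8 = (g - sqrt(2))*(g + 4*sqrt(2))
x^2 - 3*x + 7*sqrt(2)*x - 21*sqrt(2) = (x - 3)*(x + 7*sqrt(2))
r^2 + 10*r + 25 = (r + 5)^2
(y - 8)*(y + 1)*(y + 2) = y^3 - 5*y^2 - 22*y - 16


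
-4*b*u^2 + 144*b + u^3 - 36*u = (-4*b + u)*(u - 6)*(u + 6)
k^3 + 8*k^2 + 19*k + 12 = (k + 1)*(k + 3)*(k + 4)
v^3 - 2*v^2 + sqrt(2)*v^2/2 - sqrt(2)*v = v*(v - 2)*(v + sqrt(2)/2)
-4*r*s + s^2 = s*(-4*r + s)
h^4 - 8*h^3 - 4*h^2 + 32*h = h*(h - 8)*(h - 2)*(h + 2)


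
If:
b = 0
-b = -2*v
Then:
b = 0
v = 0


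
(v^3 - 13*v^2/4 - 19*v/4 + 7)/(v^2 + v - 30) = (v^3 - 13*v^2/4 - 19*v/4 + 7)/(v^2 + v - 30)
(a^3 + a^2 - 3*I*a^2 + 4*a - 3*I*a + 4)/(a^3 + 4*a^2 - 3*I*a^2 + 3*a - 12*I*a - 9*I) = (a^2 - 3*I*a + 4)/(a^2 + 3*a*(1 - I) - 9*I)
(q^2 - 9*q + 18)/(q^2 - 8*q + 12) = (q - 3)/(q - 2)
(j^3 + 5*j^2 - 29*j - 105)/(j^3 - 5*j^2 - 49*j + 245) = (j + 3)/(j - 7)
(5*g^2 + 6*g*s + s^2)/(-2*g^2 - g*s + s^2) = (5*g + s)/(-2*g + s)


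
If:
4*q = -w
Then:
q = -w/4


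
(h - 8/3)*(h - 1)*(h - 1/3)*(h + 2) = h^4 - 2*h^3 - 37*h^2/9 + 62*h/9 - 16/9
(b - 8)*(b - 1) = b^2 - 9*b + 8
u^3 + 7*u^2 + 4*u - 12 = (u - 1)*(u + 2)*(u + 6)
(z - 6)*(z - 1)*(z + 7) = z^3 - 43*z + 42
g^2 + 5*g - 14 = (g - 2)*(g + 7)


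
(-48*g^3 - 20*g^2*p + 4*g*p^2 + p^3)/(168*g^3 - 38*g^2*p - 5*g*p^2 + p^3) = (2*g + p)/(-7*g + p)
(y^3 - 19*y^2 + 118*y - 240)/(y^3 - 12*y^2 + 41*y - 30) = (y - 8)/(y - 1)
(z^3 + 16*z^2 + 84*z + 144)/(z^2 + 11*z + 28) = (z^2 + 12*z + 36)/(z + 7)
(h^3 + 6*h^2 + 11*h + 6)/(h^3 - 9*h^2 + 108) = (h^2 + 3*h + 2)/(h^2 - 12*h + 36)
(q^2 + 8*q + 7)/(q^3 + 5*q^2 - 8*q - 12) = (q + 7)/(q^2 + 4*q - 12)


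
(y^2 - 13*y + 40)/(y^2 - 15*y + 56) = (y - 5)/(y - 7)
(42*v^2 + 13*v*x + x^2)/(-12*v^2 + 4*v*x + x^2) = (7*v + x)/(-2*v + x)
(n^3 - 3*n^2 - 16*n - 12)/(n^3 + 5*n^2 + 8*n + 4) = (n - 6)/(n + 2)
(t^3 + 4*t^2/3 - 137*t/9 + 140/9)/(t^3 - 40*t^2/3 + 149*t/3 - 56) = (3*t^2 + 11*t - 20)/(3*(t^2 - 11*t + 24))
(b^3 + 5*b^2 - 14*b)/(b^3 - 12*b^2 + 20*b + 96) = b*(b^2 + 5*b - 14)/(b^3 - 12*b^2 + 20*b + 96)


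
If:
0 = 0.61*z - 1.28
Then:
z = 2.10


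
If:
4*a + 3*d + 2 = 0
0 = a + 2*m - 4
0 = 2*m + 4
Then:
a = 8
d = -34/3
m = -2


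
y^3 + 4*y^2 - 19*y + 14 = (y - 2)*(y - 1)*(y + 7)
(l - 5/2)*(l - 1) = l^2 - 7*l/2 + 5/2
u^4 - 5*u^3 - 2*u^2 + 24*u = u*(u - 4)*(u - 3)*(u + 2)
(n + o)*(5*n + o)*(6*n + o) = 30*n^3 + 41*n^2*o + 12*n*o^2 + o^3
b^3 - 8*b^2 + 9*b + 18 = (b - 6)*(b - 3)*(b + 1)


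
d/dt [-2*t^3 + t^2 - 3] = 2*t*(1 - 3*t)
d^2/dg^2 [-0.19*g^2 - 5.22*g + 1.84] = -0.380000000000000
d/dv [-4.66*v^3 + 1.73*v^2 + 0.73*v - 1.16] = -13.98*v^2 + 3.46*v + 0.73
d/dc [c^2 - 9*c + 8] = 2*c - 9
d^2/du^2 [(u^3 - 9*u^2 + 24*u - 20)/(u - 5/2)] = 4*(4*u^3 - 30*u^2 + 75*u - 65)/(8*u^3 - 60*u^2 + 150*u - 125)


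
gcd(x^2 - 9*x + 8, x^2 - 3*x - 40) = x - 8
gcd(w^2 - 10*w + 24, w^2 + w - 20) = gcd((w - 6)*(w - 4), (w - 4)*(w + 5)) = w - 4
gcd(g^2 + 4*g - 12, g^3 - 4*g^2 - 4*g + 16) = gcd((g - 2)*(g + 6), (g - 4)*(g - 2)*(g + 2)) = g - 2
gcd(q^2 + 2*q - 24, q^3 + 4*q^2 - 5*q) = 1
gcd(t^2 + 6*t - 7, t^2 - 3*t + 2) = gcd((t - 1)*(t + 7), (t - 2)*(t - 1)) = t - 1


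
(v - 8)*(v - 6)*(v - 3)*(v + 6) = v^4 - 11*v^3 - 12*v^2 + 396*v - 864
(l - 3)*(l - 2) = l^2 - 5*l + 6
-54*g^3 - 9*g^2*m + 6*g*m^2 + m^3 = (-3*g + m)*(3*g + m)*(6*g + m)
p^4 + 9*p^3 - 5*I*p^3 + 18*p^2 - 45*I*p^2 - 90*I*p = p*(p + 3)*(p + 6)*(p - 5*I)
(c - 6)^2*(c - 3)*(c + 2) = c^4 - 13*c^3 + 42*c^2 + 36*c - 216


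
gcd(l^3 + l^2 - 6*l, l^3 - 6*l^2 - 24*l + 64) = l - 2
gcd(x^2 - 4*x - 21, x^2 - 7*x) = x - 7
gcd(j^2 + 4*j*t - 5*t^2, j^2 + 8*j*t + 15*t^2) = j + 5*t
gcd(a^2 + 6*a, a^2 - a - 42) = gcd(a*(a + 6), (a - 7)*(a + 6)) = a + 6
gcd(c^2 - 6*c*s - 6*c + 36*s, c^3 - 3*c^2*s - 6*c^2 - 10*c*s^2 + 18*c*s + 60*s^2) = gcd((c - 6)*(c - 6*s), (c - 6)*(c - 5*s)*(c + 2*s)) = c - 6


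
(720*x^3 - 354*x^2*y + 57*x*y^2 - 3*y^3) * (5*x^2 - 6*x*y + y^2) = 3600*x^5 - 6090*x^4*y + 3129*x^3*y^2 - 711*x^2*y^3 + 75*x*y^4 - 3*y^5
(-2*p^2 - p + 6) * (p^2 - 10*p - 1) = -2*p^4 + 19*p^3 + 18*p^2 - 59*p - 6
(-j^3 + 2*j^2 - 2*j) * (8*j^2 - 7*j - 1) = -8*j^5 + 23*j^4 - 29*j^3 + 12*j^2 + 2*j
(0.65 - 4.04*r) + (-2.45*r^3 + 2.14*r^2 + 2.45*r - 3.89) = -2.45*r^3 + 2.14*r^2 - 1.59*r - 3.24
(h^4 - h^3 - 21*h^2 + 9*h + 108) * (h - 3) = h^5 - 4*h^4 - 18*h^3 + 72*h^2 + 81*h - 324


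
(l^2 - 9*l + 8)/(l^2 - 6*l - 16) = (l - 1)/(l + 2)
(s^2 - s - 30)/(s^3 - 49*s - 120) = (s - 6)/(s^2 - 5*s - 24)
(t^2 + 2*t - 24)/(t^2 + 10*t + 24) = (t - 4)/(t + 4)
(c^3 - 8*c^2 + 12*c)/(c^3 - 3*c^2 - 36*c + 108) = c*(c - 2)/(c^2 + 3*c - 18)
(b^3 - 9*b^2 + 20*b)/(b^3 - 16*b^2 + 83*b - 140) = b/(b - 7)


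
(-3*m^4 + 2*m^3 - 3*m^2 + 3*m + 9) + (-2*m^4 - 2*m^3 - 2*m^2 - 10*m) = -5*m^4 - 5*m^2 - 7*m + 9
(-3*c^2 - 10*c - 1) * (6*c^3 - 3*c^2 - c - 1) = -18*c^5 - 51*c^4 + 27*c^3 + 16*c^2 + 11*c + 1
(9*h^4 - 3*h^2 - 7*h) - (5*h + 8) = 9*h^4 - 3*h^2 - 12*h - 8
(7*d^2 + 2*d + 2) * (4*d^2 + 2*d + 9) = 28*d^4 + 22*d^3 + 75*d^2 + 22*d + 18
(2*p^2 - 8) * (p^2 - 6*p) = 2*p^4 - 12*p^3 - 8*p^2 + 48*p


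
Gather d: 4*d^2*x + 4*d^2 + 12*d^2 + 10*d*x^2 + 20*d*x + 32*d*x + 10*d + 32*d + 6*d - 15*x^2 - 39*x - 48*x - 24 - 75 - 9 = d^2*(4*x + 16) + d*(10*x^2 + 52*x + 48) - 15*x^2 - 87*x - 108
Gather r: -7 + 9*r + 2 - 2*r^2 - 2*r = -2*r^2 + 7*r - 5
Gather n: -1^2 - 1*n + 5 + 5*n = 4*n + 4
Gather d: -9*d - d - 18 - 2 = -10*d - 20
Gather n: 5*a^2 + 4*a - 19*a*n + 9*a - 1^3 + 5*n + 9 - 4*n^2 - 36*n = 5*a^2 + 13*a - 4*n^2 + n*(-19*a - 31) + 8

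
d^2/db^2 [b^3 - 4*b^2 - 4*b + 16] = 6*b - 8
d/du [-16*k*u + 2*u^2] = -16*k + 4*u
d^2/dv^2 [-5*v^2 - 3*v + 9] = -10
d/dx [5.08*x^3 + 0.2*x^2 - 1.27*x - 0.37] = 15.24*x^2 + 0.4*x - 1.27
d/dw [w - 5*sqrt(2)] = 1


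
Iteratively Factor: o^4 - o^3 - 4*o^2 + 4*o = (o - 2)*(o^3 + o^2 - 2*o) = (o - 2)*(o + 2)*(o^2 - o) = o*(o - 2)*(o + 2)*(o - 1)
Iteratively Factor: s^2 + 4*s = (s + 4)*(s)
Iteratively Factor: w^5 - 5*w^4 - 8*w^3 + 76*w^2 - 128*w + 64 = (w - 2)*(w^4 - 3*w^3 - 14*w^2 + 48*w - 32) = (w - 2)*(w + 4)*(w^3 - 7*w^2 + 14*w - 8) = (w - 2)*(w - 1)*(w + 4)*(w^2 - 6*w + 8) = (w - 4)*(w - 2)*(w - 1)*(w + 4)*(w - 2)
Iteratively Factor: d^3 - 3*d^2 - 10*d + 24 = (d - 2)*(d^2 - d - 12) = (d - 2)*(d + 3)*(d - 4)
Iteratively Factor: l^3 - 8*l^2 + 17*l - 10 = (l - 1)*(l^2 - 7*l + 10) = (l - 2)*(l - 1)*(l - 5)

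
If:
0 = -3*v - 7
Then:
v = -7/3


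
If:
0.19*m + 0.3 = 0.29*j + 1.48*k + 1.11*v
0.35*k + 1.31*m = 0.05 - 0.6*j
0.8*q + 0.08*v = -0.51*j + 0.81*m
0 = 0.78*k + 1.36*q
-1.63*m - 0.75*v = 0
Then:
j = 0.07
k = 0.14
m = -0.03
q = -0.08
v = 0.06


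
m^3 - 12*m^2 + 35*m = m*(m - 7)*(m - 5)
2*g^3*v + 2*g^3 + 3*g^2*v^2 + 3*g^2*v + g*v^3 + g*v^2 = (g + v)*(2*g + v)*(g*v + g)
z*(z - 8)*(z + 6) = z^3 - 2*z^2 - 48*z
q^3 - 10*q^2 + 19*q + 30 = (q - 6)*(q - 5)*(q + 1)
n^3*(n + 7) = n^4 + 7*n^3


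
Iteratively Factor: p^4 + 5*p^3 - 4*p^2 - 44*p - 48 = (p + 4)*(p^3 + p^2 - 8*p - 12) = (p + 2)*(p + 4)*(p^2 - p - 6) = (p - 3)*(p + 2)*(p + 4)*(p + 2)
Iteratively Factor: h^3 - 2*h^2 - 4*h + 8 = (h - 2)*(h^2 - 4) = (h - 2)^2*(h + 2)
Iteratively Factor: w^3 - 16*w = (w)*(w^2 - 16) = w*(w + 4)*(w - 4)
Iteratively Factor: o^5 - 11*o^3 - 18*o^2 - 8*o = (o + 2)*(o^4 - 2*o^3 - 7*o^2 - 4*o) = (o - 4)*(o + 2)*(o^3 + 2*o^2 + o) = o*(o - 4)*(o + 2)*(o^2 + 2*o + 1) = o*(o - 4)*(o + 1)*(o + 2)*(o + 1)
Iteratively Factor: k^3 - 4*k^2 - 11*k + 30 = (k - 2)*(k^2 - 2*k - 15) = (k - 5)*(k - 2)*(k + 3)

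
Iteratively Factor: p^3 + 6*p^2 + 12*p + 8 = (p + 2)*(p^2 + 4*p + 4) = (p + 2)^2*(p + 2)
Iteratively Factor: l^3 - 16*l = (l)*(l^2 - 16) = l*(l - 4)*(l + 4)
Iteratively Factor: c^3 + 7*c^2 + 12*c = (c)*(c^2 + 7*c + 12) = c*(c + 3)*(c + 4)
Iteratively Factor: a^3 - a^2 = (a)*(a^2 - a) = a*(a - 1)*(a)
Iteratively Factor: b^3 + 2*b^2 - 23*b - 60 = (b + 3)*(b^2 - b - 20) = (b + 3)*(b + 4)*(b - 5)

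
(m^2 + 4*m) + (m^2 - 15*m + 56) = 2*m^2 - 11*m + 56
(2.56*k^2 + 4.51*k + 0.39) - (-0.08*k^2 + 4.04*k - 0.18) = 2.64*k^2 + 0.47*k + 0.57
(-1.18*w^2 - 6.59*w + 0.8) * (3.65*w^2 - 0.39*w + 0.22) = -4.307*w^4 - 23.5933*w^3 + 5.2305*w^2 - 1.7618*w + 0.176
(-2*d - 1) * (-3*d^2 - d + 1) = 6*d^3 + 5*d^2 - d - 1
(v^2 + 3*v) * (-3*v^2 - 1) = -3*v^4 - 9*v^3 - v^2 - 3*v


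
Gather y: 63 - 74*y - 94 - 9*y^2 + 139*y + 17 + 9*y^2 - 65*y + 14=0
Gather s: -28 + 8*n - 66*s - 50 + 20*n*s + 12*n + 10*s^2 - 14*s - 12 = 20*n + 10*s^2 + s*(20*n - 80) - 90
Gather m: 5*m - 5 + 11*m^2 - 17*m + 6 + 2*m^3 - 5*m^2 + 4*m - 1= 2*m^3 + 6*m^2 - 8*m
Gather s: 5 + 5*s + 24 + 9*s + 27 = 14*s + 56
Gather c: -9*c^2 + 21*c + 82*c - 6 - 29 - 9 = -9*c^2 + 103*c - 44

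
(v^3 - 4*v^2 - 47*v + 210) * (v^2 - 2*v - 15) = v^5 - 6*v^4 - 54*v^3 + 364*v^2 + 285*v - 3150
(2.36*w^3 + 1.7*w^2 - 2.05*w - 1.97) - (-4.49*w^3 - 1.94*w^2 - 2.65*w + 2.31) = 6.85*w^3 + 3.64*w^2 + 0.6*w - 4.28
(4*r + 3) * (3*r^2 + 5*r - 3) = 12*r^3 + 29*r^2 + 3*r - 9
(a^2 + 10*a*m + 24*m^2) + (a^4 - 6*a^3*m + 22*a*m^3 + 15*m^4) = a^4 - 6*a^3*m + a^2 + 22*a*m^3 + 10*a*m + 15*m^4 + 24*m^2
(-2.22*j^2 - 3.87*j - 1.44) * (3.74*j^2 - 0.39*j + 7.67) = -8.3028*j^4 - 13.608*j^3 - 20.9037*j^2 - 29.1213*j - 11.0448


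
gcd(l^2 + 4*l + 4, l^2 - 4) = l + 2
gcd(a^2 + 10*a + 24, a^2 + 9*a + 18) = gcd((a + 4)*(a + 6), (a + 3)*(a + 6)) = a + 6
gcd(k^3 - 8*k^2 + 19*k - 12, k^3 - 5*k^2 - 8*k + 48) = k - 4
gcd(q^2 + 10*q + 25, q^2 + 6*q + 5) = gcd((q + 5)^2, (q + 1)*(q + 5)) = q + 5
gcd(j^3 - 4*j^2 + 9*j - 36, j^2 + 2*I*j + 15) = j - 3*I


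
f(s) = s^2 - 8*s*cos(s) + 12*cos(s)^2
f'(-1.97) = 5.10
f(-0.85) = 10.44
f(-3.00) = -3.00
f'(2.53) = 34.51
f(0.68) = 3.49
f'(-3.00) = 1.95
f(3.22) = 47.98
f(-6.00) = 93.15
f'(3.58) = -6.98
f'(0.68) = -13.17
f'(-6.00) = -39.53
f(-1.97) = -0.43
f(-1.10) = 7.67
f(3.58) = 48.59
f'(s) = 8*s*sin(s) + 2*s - 24*sin(s)*cos(s) - 8*cos(s)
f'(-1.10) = 11.72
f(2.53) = 31.02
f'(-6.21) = -25.78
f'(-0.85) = 10.03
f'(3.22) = 10.52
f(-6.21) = 100.05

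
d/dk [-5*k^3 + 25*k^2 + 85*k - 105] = -15*k^2 + 50*k + 85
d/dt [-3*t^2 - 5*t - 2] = -6*t - 5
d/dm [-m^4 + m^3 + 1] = m^2*(3 - 4*m)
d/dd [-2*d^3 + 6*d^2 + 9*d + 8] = -6*d^2 + 12*d + 9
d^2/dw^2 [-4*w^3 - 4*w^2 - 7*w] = -24*w - 8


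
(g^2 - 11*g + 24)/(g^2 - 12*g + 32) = (g - 3)/(g - 4)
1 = 1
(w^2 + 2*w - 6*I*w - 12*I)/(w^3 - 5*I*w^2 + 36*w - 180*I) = (w + 2)/(w^2 + I*w + 30)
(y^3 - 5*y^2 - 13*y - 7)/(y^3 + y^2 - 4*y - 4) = (y^2 - 6*y - 7)/(y^2 - 4)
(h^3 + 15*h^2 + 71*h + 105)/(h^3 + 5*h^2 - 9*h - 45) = (h + 7)/(h - 3)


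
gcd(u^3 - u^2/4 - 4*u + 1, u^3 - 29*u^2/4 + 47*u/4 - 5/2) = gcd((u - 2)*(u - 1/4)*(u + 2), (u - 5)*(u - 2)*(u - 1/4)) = u^2 - 9*u/4 + 1/2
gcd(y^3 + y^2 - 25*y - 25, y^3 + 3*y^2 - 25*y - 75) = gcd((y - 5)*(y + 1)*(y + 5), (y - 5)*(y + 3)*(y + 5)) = y^2 - 25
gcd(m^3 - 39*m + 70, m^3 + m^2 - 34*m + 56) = m^2 + 5*m - 14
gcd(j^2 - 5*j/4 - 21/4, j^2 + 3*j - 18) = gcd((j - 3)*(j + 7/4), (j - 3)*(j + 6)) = j - 3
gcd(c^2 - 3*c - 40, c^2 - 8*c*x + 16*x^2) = 1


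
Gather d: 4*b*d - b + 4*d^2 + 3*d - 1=-b + 4*d^2 + d*(4*b + 3) - 1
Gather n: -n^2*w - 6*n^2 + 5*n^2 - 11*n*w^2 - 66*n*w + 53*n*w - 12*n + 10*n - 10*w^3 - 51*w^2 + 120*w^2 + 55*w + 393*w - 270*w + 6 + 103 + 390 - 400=n^2*(-w - 1) + n*(-11*w^2 - 13*w - 2) - 10*w^3 + 69*w^2 + 178*w + 99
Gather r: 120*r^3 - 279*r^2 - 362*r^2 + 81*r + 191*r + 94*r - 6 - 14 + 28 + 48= 120*r^3 - 641*r^2 + 366*r + 56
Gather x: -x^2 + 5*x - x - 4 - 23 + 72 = -x^2 + 4*x + 45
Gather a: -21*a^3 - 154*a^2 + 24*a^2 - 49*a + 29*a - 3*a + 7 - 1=-21*a^3 - 130*a^2 - 23*a + 6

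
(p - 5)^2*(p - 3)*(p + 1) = p^4 - 12*p^3 + 42*p^2 - 20*p - 75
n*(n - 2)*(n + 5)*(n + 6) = n^4 + 9*n^3 + 8*n^2 - 60*n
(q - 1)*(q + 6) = q^2 + 5*q - 6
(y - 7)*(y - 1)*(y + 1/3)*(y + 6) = y^4 - 5*y^3/3 - 125*y^2/3 + 85*y/3 + 14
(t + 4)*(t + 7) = t^2 + 11*t + 28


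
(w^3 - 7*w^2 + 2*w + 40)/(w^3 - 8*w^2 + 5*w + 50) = (w - 4)/(w - 5)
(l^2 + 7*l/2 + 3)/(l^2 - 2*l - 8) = (l + 3/2)/(l - 4)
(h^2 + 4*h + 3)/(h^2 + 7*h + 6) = (h + 3)/(h + 6)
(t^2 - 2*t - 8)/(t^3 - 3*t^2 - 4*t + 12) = (t - 4)/(t^2 - 5*t + 6)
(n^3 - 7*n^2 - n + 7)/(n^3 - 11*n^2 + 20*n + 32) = (n^2 - 8*n + 7)/(n^2 - 12*n + 32)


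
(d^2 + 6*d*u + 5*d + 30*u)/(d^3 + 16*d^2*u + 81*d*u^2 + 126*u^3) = (d + 5)/(d^2 + 10*d*u + 21*u^2)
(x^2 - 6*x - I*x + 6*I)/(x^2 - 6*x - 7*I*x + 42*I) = (x - I)/(x - 7*I)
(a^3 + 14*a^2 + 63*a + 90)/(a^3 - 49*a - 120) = (a + 6)/(a - 8)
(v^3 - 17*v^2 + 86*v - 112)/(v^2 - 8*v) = v - 9 + 14/v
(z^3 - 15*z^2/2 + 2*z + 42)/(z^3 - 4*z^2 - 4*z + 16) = (z^2 - 19*z/2 + 21)/(z^2 - 6*z + 8)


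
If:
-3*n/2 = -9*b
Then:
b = n/6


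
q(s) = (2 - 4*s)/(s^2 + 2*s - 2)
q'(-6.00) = 0.36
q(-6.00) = 1.18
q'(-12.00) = 0.05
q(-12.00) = 0.42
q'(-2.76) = 4777.61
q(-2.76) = 133.61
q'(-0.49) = 0.92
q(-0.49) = -1.45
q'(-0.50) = 0.93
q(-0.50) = -1.45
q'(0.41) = 2.96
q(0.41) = -0.36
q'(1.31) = 1.03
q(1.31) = -1.39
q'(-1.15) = 1.57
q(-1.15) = -2.22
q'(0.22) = 1.45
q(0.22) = -0.74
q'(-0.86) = 1.17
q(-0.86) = -1.83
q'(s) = (2 - 4*s)*(-2*s - 2)/(s^2 + 2*s - 2)^2 - 4/(s^2 + 2*s - 2)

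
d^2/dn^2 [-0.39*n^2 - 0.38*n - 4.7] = -0.780000000000000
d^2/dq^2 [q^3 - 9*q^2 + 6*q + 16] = 6*q - 18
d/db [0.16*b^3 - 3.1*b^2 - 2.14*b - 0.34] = 0.48*b^2 - 6.2*b - 2.14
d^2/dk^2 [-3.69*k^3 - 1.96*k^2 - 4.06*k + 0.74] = -22.14*k - 3.92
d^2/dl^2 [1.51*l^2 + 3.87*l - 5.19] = 3.02000000000000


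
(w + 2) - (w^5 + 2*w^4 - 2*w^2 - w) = -w^5 - 2*w^4 + 2*w^2 + 2*w + 2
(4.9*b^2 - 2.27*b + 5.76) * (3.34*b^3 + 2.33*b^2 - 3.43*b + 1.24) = 16.366*b^5 + 3.8352*b^4 - 2.8577*b^3 + 27.2829*b^2 - 22.5716*b + 7.1424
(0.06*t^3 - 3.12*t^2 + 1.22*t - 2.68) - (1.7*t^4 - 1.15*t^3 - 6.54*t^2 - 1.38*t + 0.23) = -1.7*t^4 + 1.21*t^3 + 3.42*t^2 + 2.6*t - 2.91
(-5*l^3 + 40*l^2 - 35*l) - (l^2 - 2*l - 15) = -5*l^3 + 39*l^2 - 33*l + 15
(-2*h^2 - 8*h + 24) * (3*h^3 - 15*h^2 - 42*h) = -6*h^5 + 6*h^4 + 276*h^3 - 24*h^2 - 1008*h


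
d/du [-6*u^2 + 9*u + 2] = 9 - 12*u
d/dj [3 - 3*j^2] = -6*j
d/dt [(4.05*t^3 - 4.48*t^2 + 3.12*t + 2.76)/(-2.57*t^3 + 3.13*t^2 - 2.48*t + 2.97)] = (1.16289999999999*t^4 - 4.0512*t^3 + 58.7099*t^2 - 43.8888*t + 16.1112)/(6.6049*t^6 - 16.0882*t^5 + 22.5441*t^4 - 30.7906*t^3 + 24.7426*t^2 - 14.7312*t + 8.8209)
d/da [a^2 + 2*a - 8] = 2*a + 2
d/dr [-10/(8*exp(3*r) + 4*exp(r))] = 5*(6*exp(2*r) + 1)*exp(-r)/(2*(2*exp(2*r) + 1)^2)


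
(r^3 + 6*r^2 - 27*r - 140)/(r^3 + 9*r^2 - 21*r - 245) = (r + 4)/(r + 7)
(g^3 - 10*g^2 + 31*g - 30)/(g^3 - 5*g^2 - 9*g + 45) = (g - 2)/(g + 3)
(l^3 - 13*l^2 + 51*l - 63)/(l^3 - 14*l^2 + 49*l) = (l^2 - 6*l + 9)/(l*(l - 7))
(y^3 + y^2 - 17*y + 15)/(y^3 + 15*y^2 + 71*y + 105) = (y^2 - 4*y + 3)/(y^2 + 10*y + 21)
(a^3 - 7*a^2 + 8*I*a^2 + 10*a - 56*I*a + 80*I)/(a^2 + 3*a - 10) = (a^2 + a*(-5 + 8*I) - 40*I)/(a + 5)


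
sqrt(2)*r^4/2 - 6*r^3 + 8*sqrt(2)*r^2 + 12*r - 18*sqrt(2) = (r - 3*sqrt(2))^2*(r - sqrt(2))*(sqrt(2)*r/2 + 1)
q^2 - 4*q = q*(q - 4)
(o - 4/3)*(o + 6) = o^2 + 14*o/3 - 8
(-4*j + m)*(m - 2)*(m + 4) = -4*j*m^2 - 8*j*m + 32*j + m^3 + 2*m^2 - 8*m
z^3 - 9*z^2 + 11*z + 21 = (z - 7)*(z - 3)*(z + 1)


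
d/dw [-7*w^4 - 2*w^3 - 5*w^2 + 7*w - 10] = -28*w^3 - 6*w^2 - 10*w + 7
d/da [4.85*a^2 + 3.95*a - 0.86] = 9.7*a + 3.95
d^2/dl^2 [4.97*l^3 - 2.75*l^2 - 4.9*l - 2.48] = 29.82*l - 5.5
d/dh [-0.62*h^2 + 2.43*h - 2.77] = 2.43 - 1.24*h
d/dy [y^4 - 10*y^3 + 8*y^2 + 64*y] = 4*y^3 - 30*y^2 + 16*y + 64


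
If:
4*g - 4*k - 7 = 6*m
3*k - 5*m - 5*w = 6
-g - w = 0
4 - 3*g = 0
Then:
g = 4/3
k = -37/114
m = -7/114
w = -4/3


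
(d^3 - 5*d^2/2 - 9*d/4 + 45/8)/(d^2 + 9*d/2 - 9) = (d^2 - d - 15/4)/(d + 6)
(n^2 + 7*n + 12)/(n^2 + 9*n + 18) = (n + 4)/(n + 6)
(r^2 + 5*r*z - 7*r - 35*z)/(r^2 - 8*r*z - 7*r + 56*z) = (-r - 5*z)/(-r + 8*z)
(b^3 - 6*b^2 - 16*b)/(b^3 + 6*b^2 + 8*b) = (b - 8)/(b + 4)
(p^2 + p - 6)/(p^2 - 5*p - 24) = (p - 2)/(p - 8)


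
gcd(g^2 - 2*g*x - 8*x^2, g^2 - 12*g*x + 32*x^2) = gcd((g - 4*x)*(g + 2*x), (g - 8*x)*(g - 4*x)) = -g + 4*x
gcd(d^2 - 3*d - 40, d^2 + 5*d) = d + 5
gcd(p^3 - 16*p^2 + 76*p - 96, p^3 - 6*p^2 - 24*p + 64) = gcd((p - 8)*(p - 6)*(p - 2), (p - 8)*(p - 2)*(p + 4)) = p^2 - 10*p + 16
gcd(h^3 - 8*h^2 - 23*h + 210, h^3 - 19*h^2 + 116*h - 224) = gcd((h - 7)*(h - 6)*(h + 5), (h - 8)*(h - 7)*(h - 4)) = h - 7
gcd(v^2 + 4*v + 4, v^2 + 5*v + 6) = v + 2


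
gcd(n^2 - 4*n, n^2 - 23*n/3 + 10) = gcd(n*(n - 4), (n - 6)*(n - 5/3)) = 1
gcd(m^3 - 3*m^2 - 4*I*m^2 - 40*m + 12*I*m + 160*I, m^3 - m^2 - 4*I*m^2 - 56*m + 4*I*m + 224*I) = m^2 + m*(-8 - 4*I) + 32*I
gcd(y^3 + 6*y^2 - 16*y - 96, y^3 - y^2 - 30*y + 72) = y^2 + 2*y - 24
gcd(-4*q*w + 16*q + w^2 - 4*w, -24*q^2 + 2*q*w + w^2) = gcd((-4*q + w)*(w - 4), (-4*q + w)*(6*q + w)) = 4*q - w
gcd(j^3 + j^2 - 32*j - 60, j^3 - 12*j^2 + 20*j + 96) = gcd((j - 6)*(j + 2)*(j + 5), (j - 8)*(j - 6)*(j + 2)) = j^2 - 4*j - 12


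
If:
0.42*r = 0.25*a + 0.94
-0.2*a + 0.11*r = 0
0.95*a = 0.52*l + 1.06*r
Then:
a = 1.83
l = -3.44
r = 3.33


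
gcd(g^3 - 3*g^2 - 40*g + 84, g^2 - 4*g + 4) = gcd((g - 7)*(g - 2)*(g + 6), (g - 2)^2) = g - 2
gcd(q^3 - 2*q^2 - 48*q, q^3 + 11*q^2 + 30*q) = q^2 + 6*q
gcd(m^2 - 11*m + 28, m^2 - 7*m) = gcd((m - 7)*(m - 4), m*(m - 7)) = m - 7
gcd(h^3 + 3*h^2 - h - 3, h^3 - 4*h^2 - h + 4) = h^2 - 1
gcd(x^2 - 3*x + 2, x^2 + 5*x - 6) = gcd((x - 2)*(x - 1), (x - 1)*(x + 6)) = x - 1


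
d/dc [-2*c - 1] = -2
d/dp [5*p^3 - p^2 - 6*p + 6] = 15*p^2 - 2*p - 6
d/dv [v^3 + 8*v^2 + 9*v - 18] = 3*v^2 + 16*v + 9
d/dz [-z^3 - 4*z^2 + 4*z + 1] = -3*z^2 - 8*z + 4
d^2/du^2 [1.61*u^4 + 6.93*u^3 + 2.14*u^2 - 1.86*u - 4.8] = 19.32*u^2 + 41.58*u + 4.28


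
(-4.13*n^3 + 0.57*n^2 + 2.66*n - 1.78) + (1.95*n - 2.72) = -4.13*n^3 + 0.57*n^2 + 4.61*n - 4.5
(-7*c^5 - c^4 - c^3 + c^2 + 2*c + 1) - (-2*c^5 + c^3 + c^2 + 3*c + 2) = -5*c^5 - c^4 - 2*c^3 - c - 1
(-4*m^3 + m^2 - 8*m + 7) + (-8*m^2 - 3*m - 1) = -4*m^3 - 7*m^2 - 11*m + 6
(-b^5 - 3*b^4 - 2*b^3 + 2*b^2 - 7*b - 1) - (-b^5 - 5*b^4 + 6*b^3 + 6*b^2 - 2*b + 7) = 2*b^4 - 8*b^3 - 4*b^2 - 5*b - 8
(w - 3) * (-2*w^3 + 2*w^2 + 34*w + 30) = -2*w^4 + 8*w^3 + 28*w^2 - 72*w - 90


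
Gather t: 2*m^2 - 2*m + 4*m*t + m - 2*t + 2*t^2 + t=2*m^2 - m + 2*t^2 + t*(4*m - 1)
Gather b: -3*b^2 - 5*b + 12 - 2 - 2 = -3*b^2 - 5*b + 8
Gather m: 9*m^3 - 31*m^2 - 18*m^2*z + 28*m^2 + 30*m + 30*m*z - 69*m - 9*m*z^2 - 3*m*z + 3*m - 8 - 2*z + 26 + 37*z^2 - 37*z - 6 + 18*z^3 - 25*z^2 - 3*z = 9*m^3 + m^2*(-18*z - 3) + m*(-9*z^2 + 27*z - 36) + 18*z^3 + 12*z^2 - 42*z + 12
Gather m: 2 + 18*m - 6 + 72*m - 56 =90*m - 60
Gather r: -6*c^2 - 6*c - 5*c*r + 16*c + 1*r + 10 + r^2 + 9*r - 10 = -6*c^2 + 10*c + r^2 + r*(10 - 5*c)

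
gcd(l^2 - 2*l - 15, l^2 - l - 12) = l + 3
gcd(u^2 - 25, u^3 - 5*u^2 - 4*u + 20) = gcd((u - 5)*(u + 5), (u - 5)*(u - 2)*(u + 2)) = u - 5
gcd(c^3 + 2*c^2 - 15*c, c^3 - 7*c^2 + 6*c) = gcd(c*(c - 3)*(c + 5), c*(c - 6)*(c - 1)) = c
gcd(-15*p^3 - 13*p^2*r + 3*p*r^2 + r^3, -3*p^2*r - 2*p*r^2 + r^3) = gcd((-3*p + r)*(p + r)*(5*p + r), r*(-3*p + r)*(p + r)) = 3*p^2 + 2*p*r - r^2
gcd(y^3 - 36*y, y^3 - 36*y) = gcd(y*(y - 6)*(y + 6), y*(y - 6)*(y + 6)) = y^3 - 36*y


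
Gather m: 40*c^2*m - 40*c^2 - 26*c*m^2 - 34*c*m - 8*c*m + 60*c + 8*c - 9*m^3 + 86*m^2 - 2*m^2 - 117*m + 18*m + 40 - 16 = -40*c^2 + 68*c - 9*m^3 + m^2*(84 - 26*c) + m*(40*c^2 - 42*c - 99) + 24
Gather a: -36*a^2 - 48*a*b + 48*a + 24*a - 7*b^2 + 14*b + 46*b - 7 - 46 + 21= -36*a^2 + a*(72 - 48*b) - 7*b^2 + 60*b - 32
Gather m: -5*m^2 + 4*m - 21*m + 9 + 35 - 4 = -5*m^2 - 17*m + 40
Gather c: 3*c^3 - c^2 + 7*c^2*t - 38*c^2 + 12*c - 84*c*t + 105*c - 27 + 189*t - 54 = 3*c^3 + c^2*(7*t - 39) + c*(117 - 84*t) + 189*t - 81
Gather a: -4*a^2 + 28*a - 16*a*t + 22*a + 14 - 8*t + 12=-4*a^2 + a*(50 - 16*t) - 8*t + 26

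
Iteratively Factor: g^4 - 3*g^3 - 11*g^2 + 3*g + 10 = (g - 5)*(g^3 + 2*g^2 - g - 2) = (g - 5)*(g + 2)*(g^2 - 1) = (g - 5)*(g + 1)*(g + 2)*(g - 1)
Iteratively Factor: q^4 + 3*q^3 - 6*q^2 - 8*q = (q + 4)*(q^3 - q^2 - 2*q) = (q - 2)*(q + 4)*(q^2 + q) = (q - 2)*(q + 1)*(q + 4)*(q)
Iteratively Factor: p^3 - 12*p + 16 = (p + 4)*(p^2 - 4*p + 4) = (p - 2)*(p + 4)*(p - 2)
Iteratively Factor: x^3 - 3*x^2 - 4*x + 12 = (x - 3)*(x^2 - 4) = (x - 3)*(x + 2)*(x - 2)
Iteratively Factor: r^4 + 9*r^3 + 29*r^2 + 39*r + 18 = (r + 3)*(r^3 + 6*r^2 + 11*r + 6) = (r + 3)^2*(r^2 + 3*r + 2) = (r + 1)*(r + 3)^2*(r + 2)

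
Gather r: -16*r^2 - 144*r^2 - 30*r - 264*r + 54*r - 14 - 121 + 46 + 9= -160*r^2 - 240*r - 80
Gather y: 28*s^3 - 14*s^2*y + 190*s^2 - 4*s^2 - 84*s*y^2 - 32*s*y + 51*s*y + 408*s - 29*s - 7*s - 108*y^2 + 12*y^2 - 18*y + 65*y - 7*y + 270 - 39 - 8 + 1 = 28*s^3 + 186*s^2 + 372*s + y^2*(-84*s - 96) + y*(-14*s^2 + 19*s + 40) + 224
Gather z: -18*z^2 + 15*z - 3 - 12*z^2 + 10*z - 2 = -30*z^2 + 25*z - 5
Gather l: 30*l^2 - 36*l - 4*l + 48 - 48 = 30*l^2 - 40*l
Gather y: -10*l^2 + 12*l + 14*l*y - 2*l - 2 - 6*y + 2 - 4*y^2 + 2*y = -10*l^2 + 10*l - 4*y^2 + y*(14*l - 4)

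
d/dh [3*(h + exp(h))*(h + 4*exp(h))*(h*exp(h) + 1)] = 3*(h + 1)*(h + exp(h))*(h + 4*exp(h))*exp(h) + 3*(h + exp(h))*(h*exp(h) + 1)*(4*exp(h) + 1) + 3*(h + 4*exp(h))*(h*exp(h) + 1)*(exp(h) + 1)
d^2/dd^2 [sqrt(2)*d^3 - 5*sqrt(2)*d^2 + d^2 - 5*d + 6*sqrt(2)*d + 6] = 6*sqrt(2)*d - 10*sqrt(2) + 2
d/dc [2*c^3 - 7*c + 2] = 6*c^2 - 7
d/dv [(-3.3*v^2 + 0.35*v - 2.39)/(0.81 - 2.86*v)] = (9.438*v^2 - 5.346*v - 6.5519)/(8.1796*v^2 - 4.6332*v + 0.6561)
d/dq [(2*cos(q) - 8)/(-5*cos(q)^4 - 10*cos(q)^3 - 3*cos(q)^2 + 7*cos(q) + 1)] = 2*(-15*(1 - cos(q)^2)^2 + 87*cos(q)^2 + 69*cos(q) + 15*cos(3*q) - 14)*sin(q)/(-5*(1 - cos(q)^2)^2 - 10*cos(q)^3 - 13*cos(q)^2 + 7*cos(q) + 6)^2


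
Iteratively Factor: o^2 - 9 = (o + 3)*(o - 3)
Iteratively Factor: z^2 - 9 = (z + 3)*(z - 3)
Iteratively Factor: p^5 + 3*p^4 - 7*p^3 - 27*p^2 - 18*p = (p)*(p^4 + 3*p^3 - 7*p^2 - 27*p - 18) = p*(p + 3)*(p^3 - 7*p - 6) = p*(p + 1)*(p + 3)*(p^2 - p - 6) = p*(p - 3)*(p + 1)*(p + 3)*(p + 2)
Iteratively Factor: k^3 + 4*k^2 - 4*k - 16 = (k - 2)*(k^2 + 6*k + 8) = (k - 2)*(k + 2)*(k + 4)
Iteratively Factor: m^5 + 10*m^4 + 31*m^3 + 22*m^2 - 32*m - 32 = (m - 1)*(m^4 + 11*m^3 + 42*m^2 + 64*m + 32) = (m - 1)*(m + 2)*(m^3 + 9*m^2 + 24*m + 16) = (m - 1)*(m + 1)*(m + 2)*(m^2 + 8*m + 16) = (m - 1)*(m + 1)*(m + 2)*(m + 4)*(m + 4)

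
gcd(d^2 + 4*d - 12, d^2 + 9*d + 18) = d + 6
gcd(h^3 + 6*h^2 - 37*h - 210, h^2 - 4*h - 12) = h - 6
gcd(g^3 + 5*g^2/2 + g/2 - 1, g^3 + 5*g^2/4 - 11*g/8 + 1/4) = g^2 + 3*g/2 - 1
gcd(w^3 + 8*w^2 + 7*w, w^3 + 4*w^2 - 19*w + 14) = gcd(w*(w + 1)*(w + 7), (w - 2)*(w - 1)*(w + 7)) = w + 7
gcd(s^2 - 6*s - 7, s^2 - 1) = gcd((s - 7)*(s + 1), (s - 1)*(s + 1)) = s + 1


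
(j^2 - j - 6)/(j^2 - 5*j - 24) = (-j^2 + j + 6)/(-j^2 + 5*j + 24)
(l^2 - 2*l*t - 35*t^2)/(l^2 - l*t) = (l^2 - 2*l*t - 35*t^2)/(l*(l - t))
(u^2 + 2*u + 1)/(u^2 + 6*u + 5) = (u + 1)/(u + 5)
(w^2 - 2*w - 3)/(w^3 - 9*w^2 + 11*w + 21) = 1/(w - 7)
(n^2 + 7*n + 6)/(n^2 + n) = (n + 6)/n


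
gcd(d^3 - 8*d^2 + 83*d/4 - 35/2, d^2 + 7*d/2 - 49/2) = d - 7/2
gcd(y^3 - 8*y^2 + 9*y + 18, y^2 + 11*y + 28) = 1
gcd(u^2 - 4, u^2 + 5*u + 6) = u + 2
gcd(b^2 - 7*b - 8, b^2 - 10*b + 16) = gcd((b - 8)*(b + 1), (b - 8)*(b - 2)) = b - 8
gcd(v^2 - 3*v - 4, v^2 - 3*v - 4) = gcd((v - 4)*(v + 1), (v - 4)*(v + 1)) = v^2 - 3*v - 4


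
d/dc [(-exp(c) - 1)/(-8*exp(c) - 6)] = -exp(c)/(2*(4*exp(c) + 3)^2)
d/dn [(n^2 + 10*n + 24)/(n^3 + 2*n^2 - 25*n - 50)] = (-n^4 - 20*n^3 - 117*n^2 - 196*n + 100)/(n^6 + 4*n^5 - 46*n^4 - 200*n^3 + 425*n^2 + 2500*n + 2500)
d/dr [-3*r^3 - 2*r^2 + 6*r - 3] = -9*r^2 - 4*r + 6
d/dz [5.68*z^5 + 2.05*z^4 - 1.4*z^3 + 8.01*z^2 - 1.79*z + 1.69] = 28.4*z^4 + 8.2*z^3 - 4.2*z^2 + 16.02*z - 1.79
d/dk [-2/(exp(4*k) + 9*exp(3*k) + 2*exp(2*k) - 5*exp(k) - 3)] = (8*exp(3*k) + 54*exp(2*k) + 8*exp(k) - 10)*exp(k)/(exp(4*k) + 9*exp(3*k) + 2*exp(2*k) - 5*exp(k) - 3)^2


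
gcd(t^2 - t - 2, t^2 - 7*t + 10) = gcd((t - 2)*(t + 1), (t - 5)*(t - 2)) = t - 2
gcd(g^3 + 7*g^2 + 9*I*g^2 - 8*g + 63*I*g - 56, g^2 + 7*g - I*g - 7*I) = g + 7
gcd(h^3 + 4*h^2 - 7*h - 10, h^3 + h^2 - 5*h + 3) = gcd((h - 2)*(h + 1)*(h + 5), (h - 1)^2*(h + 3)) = 1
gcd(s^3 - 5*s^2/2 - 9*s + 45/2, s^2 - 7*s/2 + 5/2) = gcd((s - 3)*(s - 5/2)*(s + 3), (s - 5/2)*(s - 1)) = s - 5/2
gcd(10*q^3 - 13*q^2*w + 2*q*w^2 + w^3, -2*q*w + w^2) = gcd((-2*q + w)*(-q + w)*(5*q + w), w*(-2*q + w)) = 2*q - w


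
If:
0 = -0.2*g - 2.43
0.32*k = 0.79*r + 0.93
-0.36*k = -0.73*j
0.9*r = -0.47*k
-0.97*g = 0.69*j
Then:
No Solution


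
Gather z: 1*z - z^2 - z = -z^2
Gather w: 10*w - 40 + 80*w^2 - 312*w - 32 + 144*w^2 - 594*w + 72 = 224*w^2 - 896*w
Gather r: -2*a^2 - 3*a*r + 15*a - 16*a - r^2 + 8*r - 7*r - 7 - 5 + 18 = -2*a^2 - a - r^2 + r*(1 - 3*a) + 6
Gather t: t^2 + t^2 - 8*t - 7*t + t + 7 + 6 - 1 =2*t^2 - 14*t + 12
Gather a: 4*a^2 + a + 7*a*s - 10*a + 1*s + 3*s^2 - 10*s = 4*a^2 + a*(7*s - 9) + 3*s^2 - 9*s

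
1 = 1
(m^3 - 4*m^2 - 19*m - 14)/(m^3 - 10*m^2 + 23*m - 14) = (m^2 + 3*m + 2)/(m^2 - 3*m + 2)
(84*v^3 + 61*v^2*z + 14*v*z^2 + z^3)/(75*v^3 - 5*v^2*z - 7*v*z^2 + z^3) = (28*v^2 + 11*v*z + z^2)/(25*v^2 - 10*v*z + z^2)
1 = 1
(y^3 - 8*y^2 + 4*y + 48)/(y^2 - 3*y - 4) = (y^2 - 4*y - 12)/(y + 1)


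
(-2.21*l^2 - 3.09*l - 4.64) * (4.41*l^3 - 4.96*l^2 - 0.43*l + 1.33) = -9.7461*l^5 - 2.6653*l^4 - 4.1857*l^3 + 21.4038*l^2 - 2.1145*l - 6.1712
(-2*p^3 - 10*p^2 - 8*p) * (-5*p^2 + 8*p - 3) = 10*p^5 + 34*p^4 - 34*p^3 - 34*p^2 + 24*p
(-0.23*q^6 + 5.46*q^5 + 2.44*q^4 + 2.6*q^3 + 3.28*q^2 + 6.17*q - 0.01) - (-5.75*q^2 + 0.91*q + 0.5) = -0.23*q^6 + 5.46*q^5 + 2.44*q^4 + 2.6*q^3 + 9.03*q^2 + 5.26*q - 0.51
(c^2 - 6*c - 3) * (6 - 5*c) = -5*c^3 + 36*c^2 - 21*c - 18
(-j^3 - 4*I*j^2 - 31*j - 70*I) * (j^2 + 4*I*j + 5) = -j^5 - 8*I*j^4 - 20*j^3 - 214*I*j^2 + 125*j - 350*I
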